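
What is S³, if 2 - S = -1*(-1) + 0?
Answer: 1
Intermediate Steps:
S = 1 (S = 2 - (-1*(-1) + 0) = 2 - (1 + 0) = 2 - 1*1 = 2 - 1 = 1)
S³ = 1³ = 1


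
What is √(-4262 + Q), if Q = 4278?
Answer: 4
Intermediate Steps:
√(-4262 + Q) = √(-4262 + 4278) = √16 = 4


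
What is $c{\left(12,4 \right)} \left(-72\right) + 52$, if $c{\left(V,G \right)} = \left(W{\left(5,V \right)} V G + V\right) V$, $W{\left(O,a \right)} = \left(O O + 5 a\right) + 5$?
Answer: $-3742796$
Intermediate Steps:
$W{\left(O,a \right)} = 5 + O^{2} + 5 a$ ($W{\left(O,a \right)} = \left(O^{2} + 5 a\right) + 5 = 5 + O^{2} + 5 a$)
$c{\left(V,G \right)} = V \left(V + G V \left(30 + 5 V\right)\right)$ ($c{\left(V,G \right)} = \left(\left(5 + 5^{2} + 5 V\right) V G + V\right) V = \left(\left(5 + 25 + 5 V\right) V G + V\right) V = \left(\left(30 + 5 V\right) V G + V\right) V = \left(V \left(30 + 5 V\right) G + V\right) V = \left(G V \left(30 + 5 V\right) + V\right) V = \left(V + G V \left(30 + 5 V\right)\right) V = V \left(V + G V \left(30 + 5 V\right)\right)$)
$c{\left(12,4 \right)} \left(-72\right) + 52 = 12^{2} \left(1 + 5 \cdot 4 \left(6 + 12\right)\right) \left(-72\right) + 52 = 144 \left(1 + 5 \cdot 4 \cdot 18\right) \left(-72\right) + 52 = 144 \left(1 + 360\right) \left(-72\right) + 52 = 144 \cdot 361 \left(-72\right) + 52 = 51984 \left(-72\right) + 52 = -3742848 + 52 = -3742796$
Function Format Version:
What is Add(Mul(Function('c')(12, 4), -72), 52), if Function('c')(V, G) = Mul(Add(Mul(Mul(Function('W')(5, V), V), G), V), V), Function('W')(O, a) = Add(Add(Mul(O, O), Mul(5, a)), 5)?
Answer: -3742796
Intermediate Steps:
Function('W')(O, a) = Add(5, Pow(O, 2), Mul(5, a)) (Function('W')(O, a) = Add(Add(Pow(O, 2), Mul(5, a)), 5) = Add(5, Pow(O, 2), Mul(5, a)))
Function('c')(V, G) = Mul(V, Add(V, Mul(G, V, Add(30, Mul(5, V))))) (Function('c')(V, G) = Mul(Add(Mul(Mul(Add(5, Pow(5, 2), Mul(5, V)), V), G), V), V) = Mul(Add(Mul(Mul(Add(5, 25, Mul(5, V)), V), G), V), V) = Mul(Add(Mul(Mul(Add(30, Mul(5, V)), V), G), V), V) = Mul(Add(Mul(Mul(V, Add(30, Mul(5, V))), G), V), V) = Mul(Add(Mul(G, V, Add(30, Mul(5, V))), V), V) = Mul(Add(V, Mul(G, V, Add(30, Mul(5, V)))), V) = Mul(V, Add(V, Mul(G, V, Add(30, Mul(5, V))))))
Add(Mul(Function('c')(12, 4), -72), 52) = Add(Mul(Mul(Pow(12, 2), Add(1, Mul(5, 4, Add(6, 12)))), -72), 52) = Add(Mul(Mul(144, Add(1, Mul(5, 4, 18))), -72), 52) = Add(Mul(Mul(144, Add(1, 360)), -72), 52) = Add(Mul(Mul(144, 361), -72), 52) = Add(Mul(51984, -72), 52) = Add(-3742848, 52) = -3742796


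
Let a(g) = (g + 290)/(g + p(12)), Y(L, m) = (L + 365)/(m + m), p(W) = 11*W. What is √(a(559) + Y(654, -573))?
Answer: 5*√8515150158/791886 ≈ 0.58264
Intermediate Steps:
Y(L, m) = (365 + L)/(2*m) (Y(L, m) = (365 + L)/((2*m)) = (365 + L)*(1/(2*m)) = (365 + L)/(2*m))
a(g) = (290 + g)/(132 + g) (a(g) = (g + 290)/(g + 11*12) = (290 + g)/(g + 132) = (290 + g)/(132 + g))
√(a(559) + Y(654, -573)) = √((290 + 559)/(132 + 559) + (½)*(365 + 654)/(-573)) = √(849/691 + (½)*(-1/573)*1019) = √((1/691)*849 - 1019/1146) = √(849/691 - 1019/1146) = √(268825/791886) = 5*√8515150158/791886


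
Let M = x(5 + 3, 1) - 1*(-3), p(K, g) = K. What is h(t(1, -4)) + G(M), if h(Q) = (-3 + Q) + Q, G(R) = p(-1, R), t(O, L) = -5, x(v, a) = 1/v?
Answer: -14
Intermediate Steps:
M = 25/8 (M = 1/(5 + 3) - 1*(-3) = 1/8 + 3 = ⅛ + 3 = 25/8 ≈ 3.1250)
G(R) = -1
h(Q) = -3 + 2*Q
h(t(1, -4)) + G(M) = (-3 + 2*(-5)) - 1 = (-3 - 10) - 1 = -13 - 1 = -14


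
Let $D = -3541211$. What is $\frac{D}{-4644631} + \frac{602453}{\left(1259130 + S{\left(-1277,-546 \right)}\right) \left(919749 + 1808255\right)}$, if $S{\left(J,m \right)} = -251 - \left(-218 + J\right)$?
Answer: $\frac{12175767395682363499}{15969659446528239976} \approx 0.76243$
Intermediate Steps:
$S{\left(J,m \right)} = -33 - J$
$\frac{D}{-4644631} + \frac{602453}{\left(1259130 + S{\left(-1277,-546 \right)}\right) \left(919749 + 1808255\right)} = - \frac{3541211}{-4644631} + \frac{602453}{\left(1259130 - -1244\right) \left(919749 + 1808255\right)} = \left(-3541211\right) \left(- \frac{1}{4644631}\right) + \frac{602453}{\left(1259130 + \left(-33 + 1277\right)\right) 2728004} = \frac{3541211}{4644631} + \frac{602453}{\left(1259130 + 1244\right) 2728004} = \frac{3541211}{4644631} + \frac{602453}{1260374 \cdot 2728004} = \frac{3541211}{4644631} + \frac{602453}{3438305313496} = \frac{12175767395682363499}{15969659446528239976}$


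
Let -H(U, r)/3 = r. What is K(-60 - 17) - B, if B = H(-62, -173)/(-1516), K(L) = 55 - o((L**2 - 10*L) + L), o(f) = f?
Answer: -9955053/1516 ≈ -6566.7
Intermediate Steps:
H(U, r) = -3*r
K(L) = 55 - L**2 + 9*L (K(L) = 55 - ((L**2 - 10*L) + L) = 55 - (L**2 - 9*L) = 55 + (-L**2 + 9*L) = 55 - L**2 + 9*L)
B = -519/1516 (B = -3*(-173)/(-1516) = 519*(-1/1516) = -519/1516 ≈ -0.34235)
K(-60 - 17) - B = (55 - (-60 - 17)*(-9 + (-60 - 17))) - 1*(-519/1516) = (55 - 1*(-77)*(-9 - 77)) + 519/1516 = (55 - 1*(-77)*(-86)) + 519/1516 = (55 - 6622) + 519/1516 = -6567 + 519/1516 = -9955053/1516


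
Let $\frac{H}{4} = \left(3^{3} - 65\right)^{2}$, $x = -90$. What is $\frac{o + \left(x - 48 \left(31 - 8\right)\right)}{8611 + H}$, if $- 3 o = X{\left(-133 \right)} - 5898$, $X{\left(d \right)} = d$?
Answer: $\frac{2449}{43161} \approx 0.056741$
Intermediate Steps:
$H = 5776$ ($H = 4 \left(3^{3} - 65\right)^{2} = 4 \left(27 - 65\right)^{2} = 4 \left(-38\right)^{2} = 4 \cdot 1444 = 5776$)
$o = \frac{6031}{3}$ ($o = - \frac{-133 - 5898}{3} = \left(- \frac{1}{3}\right) \left(-6031\right) = \frac{6031}{3} \approx 2010.3$)
$\frac{o + \left(x - 48 \left(31 - 8\right)\right)}{8611 + H} = \frac{\frac{6031}{3} - \left(90 + 48 \left(31 - 8\right)\right)}{8611 + 5776} = \frac{\frac{6031}{3} - \left(90 + 48 \left(31 - 8\right)\right)}{14387} = \left(\frac{6031}{3} - 1194\right) \frac{1}{14387} = \frac{2449}{3} \cdot \frac{1}{14387} = \frac{2449}{43161}$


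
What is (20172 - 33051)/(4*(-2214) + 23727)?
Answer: -4293/4957 ≈ -0.86605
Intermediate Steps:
(20172 - 33051)/(4*(-2214) + 23727) = -12879/(-8856 + 23727) = -12879/14871 = -12879*1/14871 = -4293/4957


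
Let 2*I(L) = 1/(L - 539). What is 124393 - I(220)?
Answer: 79362735/638 ≈ 1.2439e+5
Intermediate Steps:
I(L) = 1/(2*(-539 + L)) (I(L) = 1/(2*(L - 539)) = 1/(2*(-539 + L)))
124393 - I(220) = 124393 - 1/(2*(-539 + 220)) = 124393 - 1/(2*(-319)) = 124393 - (-1)/(2*319) = 124393 - 1*(-1/638) = 124393 + 1/638 = 79362735/638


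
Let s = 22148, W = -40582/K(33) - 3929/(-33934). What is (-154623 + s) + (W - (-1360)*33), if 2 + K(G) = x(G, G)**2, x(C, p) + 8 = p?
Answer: -1853210220611/21140882 ≈ -87660.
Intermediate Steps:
x(C, p) = -8 + p
K(G) = -2 + (-8 + G)**2
W = -1374661821/21140882 (W = -40582/(-2 + (-8 + 33)**2) - 3929/(-33934) = -40582/(-2 + 25**2) - 3929*(-1/33934) = -40582/(-2 + 625) + 3929/33934 = -40582/623 + 3929/33934 = -1374661821/21140882 ≈ -65.024)
(-154623 + s) + (W - (-1360)*33) = (-154623 + 22148) + (-1374661821/21140882 - (-1360)*33) = -132475 + (-1374661821/21140882 - 1*(-44880)) = -132475 + (-1374661821/21140882 + 44880) = -132475 + 947428122339/21140882 = -1853210220611/21140882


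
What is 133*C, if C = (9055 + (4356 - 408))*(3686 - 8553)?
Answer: -8416984933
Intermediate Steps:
C = -63285601 (C = (9055 + 3948)*(-4867) = 13003*(-4867) = -63285601)
133*C = 133*(-63285601) = -8416984933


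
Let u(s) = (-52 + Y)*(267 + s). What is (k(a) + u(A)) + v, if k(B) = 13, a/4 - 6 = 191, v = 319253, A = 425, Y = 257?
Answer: 461126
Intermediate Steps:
u(s) = 54735 + 205*s (u(s) = (-52 + 257)*(267 + s) = 205*(267 + s) = 54735 + 205*s)
a = 788 (a = 24 + 4*191 = 24 + 764 = 788)
(k(a) + u(A)) + v = (13 + (54735 + 205*425)) + 319253 = (13 + (54735 + 87125)) + 319253 = (13 + 141860) + 319253 = 141873 + 319253 = 461126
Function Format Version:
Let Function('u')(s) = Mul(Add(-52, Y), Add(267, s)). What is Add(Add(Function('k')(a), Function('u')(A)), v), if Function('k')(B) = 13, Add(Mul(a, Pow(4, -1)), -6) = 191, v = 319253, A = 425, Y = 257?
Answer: 461126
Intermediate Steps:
Function('u')(s) = Add(54735, Mul(205, s)) (Function('u')(s) = Mul(Add(-52, 257), Add(267, s)) = Mul(205, Add(267, s)) = Add(54735, Mul(205, s)))
a = 788 (a = Add(24, Mul(4, 191)) = Add(24, 764) = 788)
Add(Add(Function('k')(a), Function('u')(A)), v) = Add(Add(13, Add(54735, Mul(205, 425))), 319253) = Add(Add(13, Add(54735, 87125)), 319253) = Add(Add(13, 141860), 319253) = Add(141873, 319253) = 461126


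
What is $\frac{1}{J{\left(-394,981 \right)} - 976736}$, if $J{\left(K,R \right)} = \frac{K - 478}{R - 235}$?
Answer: $- \frac{373}{364322964} \approx -1.0238 \cdot 10^{-6}$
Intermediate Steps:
$J{\left(K,R \right)} = \frac{-478 + K}{-235 + R}$
$\frac{1}{J{\left(-394,981 \right)} - 976736} = \frac{1}{\frac{-478 - 394}{-235 + 981} - 976736} = \frac{1}{\frac{1}{746} \left(-872\right) - 976736} = \frac{1}{- \frac{436}{373} - 976736} = \frac{1}{- \frac{364322964}{373}} = - \frac{373}{364322964}$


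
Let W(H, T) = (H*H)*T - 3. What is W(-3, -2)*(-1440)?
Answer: 30240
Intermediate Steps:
W(H, T) = -3 + T*H**2 (W(H, T) = H**2*T - 3 = T*H**2 - 3 = -3 + T*H**2)
W(-3, -2)*(-1440) = (-3 - 2*(-3)**2)*(-1440) = (-3 - 2*9)*(-1440) = (-3 - 18)*(-1440) = -21*(-1440) = 30240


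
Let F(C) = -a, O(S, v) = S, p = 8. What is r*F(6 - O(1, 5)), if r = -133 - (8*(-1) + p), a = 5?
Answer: 665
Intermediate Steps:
F(C) = -5 (F(C) = -1*5 = -5)
r = -133 (r = -133 - (8*(-1) + 8) = -133 - (-8 + 8) = -133 - 1*0 = -133 + 0 = -133)
r*F(6 - O(1, 5)) = -133*(-5) = 665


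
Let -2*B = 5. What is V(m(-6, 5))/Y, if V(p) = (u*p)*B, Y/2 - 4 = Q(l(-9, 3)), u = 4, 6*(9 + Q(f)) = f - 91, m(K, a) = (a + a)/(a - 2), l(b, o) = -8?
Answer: 100/129 ≈ 0.77519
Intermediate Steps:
B = -5/2 (B = -½*5 = -5/2 ≈ -2.5000)
m(K, a) = 2*a/(-2 + a) (m(K, a) = (2*a)/(-2 + a) = 2*a/(-2 + a))
Q(f) = -145/6 + f/6 (Q(f) = -9 + (f - 91)/6 = -9 + (-91 + f)/6 = -9 + (-91/6 + f/6) = -145/6 + f/6)
Y = -43 (Y = 8 + 2*(-145/6 + (⅙)*(-8)) = 8 + 2*(-145/6 - 4/3) = 8 + 2*(-51/2) = 8 - 51 = -43)
V(p) = -10*p (V(p) = (4*p)*(-5/2) = -10*p)
V(m(-6, 5))/Y = -20*5/(-2 + 5)/(-43) = -20*5/3*(-1/43) = -10*10/3*(-1/43) = -100/3*(-1/43) = 100/129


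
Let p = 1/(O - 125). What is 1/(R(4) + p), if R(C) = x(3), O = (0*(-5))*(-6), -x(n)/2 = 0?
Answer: -125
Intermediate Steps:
x(n) = 0 (x(n) = -2*0 = 0)
O = 0 (O = 0*(-6) = 0)
R(C) = 0
p = -1/125 (p = 1/(0 - 125) = 1/(-125) = -1/125 ≈ -0.0080000)
1/(R(4) + p) = 1/(0 - 1/125) = 1/(-1/125) = -125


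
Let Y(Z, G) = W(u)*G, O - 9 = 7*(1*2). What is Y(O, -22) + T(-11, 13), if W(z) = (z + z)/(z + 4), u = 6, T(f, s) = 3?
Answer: -117/5 ≈ -23.400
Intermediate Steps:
W(z) = 2*z/(4 + z) (W(z) = (2*z)/(4 + z) = 2*z/(4 + z))
O = 23 (O = 9 + 7*(1*2) = 9 + 7*2 = 9 + 14 = 23)
Y(Z, G) = 6*G/5 (Y(Z, G) = (2*6/(4 + 6))*G = (2*6/10)*G = (2*6*(1/10))*G = 6*G/5)
Y(O, -22) + T(-11, 13) = (6/5)*(-22) + 3 = -132/5 + 3 = -117/5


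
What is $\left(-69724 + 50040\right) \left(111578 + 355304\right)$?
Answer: $-9190105288$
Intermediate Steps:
$\left(-69724 + 50040\right) \left(111578 + 355304\right) = \left(-19684\right) 466882 = -9190105288$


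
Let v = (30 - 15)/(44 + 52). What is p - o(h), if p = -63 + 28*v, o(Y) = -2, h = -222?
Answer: -453/8 ≈ -56.625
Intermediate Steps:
v = 5/32 (v = 15/96 = 15*(1/96) = 5/32 ≈ 0.15625)
p = -469/8 (p = -63 + 28*(5/32) = -63 + 35/8 = -469/8 ≈ -58.625)
p - o(h) = -469/8 - 1*(-2) = -469/8 + 2 = -453/8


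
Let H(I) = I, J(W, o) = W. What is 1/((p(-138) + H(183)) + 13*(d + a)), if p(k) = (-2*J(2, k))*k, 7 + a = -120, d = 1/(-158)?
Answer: -158/144741 ≈ -0.0010916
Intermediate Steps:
d = -1/158 ≈ -0.0063291
a = -127 (a = -7 - 120 = -127)
p(k) = -4*k (p(k) = (-2*2)*k = -4*k)
1/((p(-138) + H(183)) + 13*(d + a)) = 1/((-4*(-138) + 183) + 13*(-1/158 - 127)) = 1/((552 + 183) + 13*(-20067/158)) = 1/(735 - 260871/158) = 1/(-144741/158) = -158/144741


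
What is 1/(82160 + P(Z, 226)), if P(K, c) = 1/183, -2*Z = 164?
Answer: 183/15035281 ≈ 1.2171e-5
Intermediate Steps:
Z = -82 (Z = -½*164 = -82)
P(K, c) = 1/183
1/(82160 + P(Z, 226)) = 1/(82160 + 1/183) = 1/(15035281/183) = 183/15035281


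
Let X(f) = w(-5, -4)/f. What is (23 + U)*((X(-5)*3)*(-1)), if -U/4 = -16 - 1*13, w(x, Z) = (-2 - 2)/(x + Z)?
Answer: 556/15 ≈ 37.067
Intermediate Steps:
w(x, Z) = -4/(Z + x)
U = 116 (U = -4*(-16 - 1*13) = -4*(-16 - 13) = -4*(-29) = 116)
X(f) = 4/(9*f) (X(f) = (-4/(-4 - 5))/f = (-4/(-9))/f = (-4*(-⅑))/f = 4/(9*f))
(23 + U)*((X(-5)*3)*(-1)) = (23 + 116)*((((4/9)/(-5))*3)*(-1)) = 139*((((4/9)*(-⅕))*3)*(-1)) = 139*(-4/45*3*(-1)) = 139*(-4/15*(-1)) = 139*(4/15) = 556/15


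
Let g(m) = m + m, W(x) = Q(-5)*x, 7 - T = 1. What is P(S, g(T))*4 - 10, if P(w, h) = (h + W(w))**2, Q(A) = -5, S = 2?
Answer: 6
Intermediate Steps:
T = 6 (T = 7 - 1*1 = 7 - 1 = 6)
W(x) = -5*x
g(m) = 2*m
P(w, h) = (h - 5*w)**2
P(S, g(T))*4 - 10 = (2*6 - 5*2)**2*4 - 10 = (12 - 10)**2*4 - 10 = 2**2*4 - 10 = 4*4 - 10 = 16 - 10 = 6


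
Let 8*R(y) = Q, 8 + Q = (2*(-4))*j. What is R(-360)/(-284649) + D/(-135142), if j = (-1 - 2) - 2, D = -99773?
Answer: 28399744109/38468035158 ≈ 0.73827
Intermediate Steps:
j = -5 (j = -3 - 2 = -5)
Q = 32 (Q = -8 + (2*(-4))*(-5) = -8 - 8*(-5) = -8 + 40 = 32)
R(y) = 4 (R(y) = (⅛)*32 = 4)
R(-360)/(-284649) + D/(-135142) = 4/(-284649) - 99773/(-135142) = 4*(-1/284649) - 99773*(-1/135142) = -4/284649 + 99773/135142 = 28399744109/38468035158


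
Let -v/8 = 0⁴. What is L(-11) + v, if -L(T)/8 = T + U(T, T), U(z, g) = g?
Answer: 176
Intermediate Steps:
v = 0 (v = -8*0⁴ = -8*0 = 0)
L(T) = -16*T (L(T) = -8*(T + T) = -16*T)
L(-11) + v = -16*(-11) + 0 = 176 + 0 = 176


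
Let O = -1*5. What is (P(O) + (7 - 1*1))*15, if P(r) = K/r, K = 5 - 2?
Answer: 81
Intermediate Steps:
O = -5
K = 3
P(r) = 3/r
(P(O) + (7 - 1*1))*15 = (3/(-5) + (7 - 1*1))*15 = (3*(-⅕) + (7 - 1))*15 = (-⅗ + 6)*15 = (27/5)*15 = 81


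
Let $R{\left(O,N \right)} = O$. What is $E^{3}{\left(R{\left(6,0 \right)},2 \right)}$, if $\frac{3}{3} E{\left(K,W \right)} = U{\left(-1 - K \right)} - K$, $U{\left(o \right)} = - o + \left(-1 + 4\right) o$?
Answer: $-8000$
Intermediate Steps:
$U{\left(o \right)} = 2 o$ ($U{\left(o \right)} = - o + 3 o = 2 o$)
$E{\left(K,W \right)} = -2 - 3 K$ ($E{\left(K,W \right)} = 2 \left(-1 - K\right) - K = \left(-2 - 2 K\right) - K = -2 - 3 K$)
$E^{3}{\left(R{\left(6,0 \right)},2 \right)} = \left(-2 - 18\right)^{3} = \left(-20\right)^{3} = -8000$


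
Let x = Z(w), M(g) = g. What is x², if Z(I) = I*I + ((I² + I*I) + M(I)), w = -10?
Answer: 84100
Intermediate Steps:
Z(I) = I + 3*I² (Z(I) = I*I + ((I² + I*I) + I) = I² + ((I² + I²) + I) = I² + (2*I² + I) = I² + (I + 2*I²) = I + 3*I²)
x = 290 (x = -10*(1 + 3*(-10)) = -10*(1 - 30) = -10*(-29) = 290)
x² = 290² = 84100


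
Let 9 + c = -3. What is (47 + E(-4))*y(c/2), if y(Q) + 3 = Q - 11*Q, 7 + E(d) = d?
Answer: 2052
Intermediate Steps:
c = -12 (c = -9 - 3 = -12)
E(d) = -7 + d
y(Q) = -3 - 10*Q (y(Q) = -3 + (Q - 11*Q) = -3 - 10*Q)
(47 + E(-4))*y(c/2) = (47 + (-7 - 4))*(-3 - (-120)/2) = (47 - 11)*(-3 - (-120)/2) = 36*(-3 - 10*(-6)) = 36*(-3 + 60) = 36*57 = 2052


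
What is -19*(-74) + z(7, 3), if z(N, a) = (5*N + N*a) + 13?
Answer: 1475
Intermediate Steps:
z(N, a) = 13 + 5*N + N*a
-19*(-74) + z(7, 3) = -19*(-74) + (13 + 5*7 + 7*3) = 1406 + (13 + 35 + 21) = 1406 + 69 = 1475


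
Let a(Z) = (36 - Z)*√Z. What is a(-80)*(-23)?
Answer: -10672*I*√5 ≈ -23863.0*I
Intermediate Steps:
a(Z) = √Z*(36 - Z)
a(-80)*(-23) = (√(-80)*(36 - 1*(-80)))*(-23) = ((4*I*√5)*(36 + 80))*(-23) = ((4*I*√5)*116)*(-23) = (464*I*√5)*(-23) = -10672*I*√5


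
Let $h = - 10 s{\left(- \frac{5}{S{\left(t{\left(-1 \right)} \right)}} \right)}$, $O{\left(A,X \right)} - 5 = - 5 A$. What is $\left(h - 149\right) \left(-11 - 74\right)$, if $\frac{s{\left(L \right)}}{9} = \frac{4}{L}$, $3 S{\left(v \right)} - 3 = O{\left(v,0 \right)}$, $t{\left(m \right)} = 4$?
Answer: $37145$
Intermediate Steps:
$O{\left(A,X \right)} = 5 - 5 A$
$S{\left(v \right)} = \frac{8}{3} - \frac{5 v}{3}$ ($S{\left(v \right)} = 1 + \frac{5 - 5 v}{3} = 1 - \left(- \frac{5}{3} + \frac{5 v}{3}\right) = \frac{8}{3} - \frac{5 v}{3}$)
$s{\left(L \right)} = \frac{36}{L}$ ($s{\left(L \right)} = 9 \frac{4}{L} = \frac{36}{L}$)
$h = -288$ ($h = - 10 \frac{36}{\left(-5\right) \frac{1}{\frac{8}{3} - \frac{20}{3}}} = - 10 \frac{36}{\left(-5\right) \frac{1}{-4}} = - 10 \frac{36}{\left(-5\right) \left(- \frac{1}{4}\right)} = - 10 \frac{36}{\frac{5}{4}} = - 10 \cdot 36 \cdot \frac{4}{5} = \left(-10\right) \frac{144}{5} = -288$)
$\left(h - 149\right) \left(-11 - 74\right) = \left(-288 - 149\right) \left(-11 - 74\right) = - 437 \left(-11 - 74\right) = \left(-437\right) \left(-85\right) = 37145$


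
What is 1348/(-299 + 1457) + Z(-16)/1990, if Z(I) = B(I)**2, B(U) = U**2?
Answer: 19643302/576105 ≈ 34.097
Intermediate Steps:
Z(I) = I**4 (Z(I) = (I**2)**2 = I**4)
1348/(-299 + 1457) + Z(-16)/1990 = 1348/(-299 + 1457) + (-16)**4/1990 = 1348/1158 + 65536*(1/1990) = 1348*(1/1158) + 32768/995 = 674/579 + 32768/995 = 19643302/576105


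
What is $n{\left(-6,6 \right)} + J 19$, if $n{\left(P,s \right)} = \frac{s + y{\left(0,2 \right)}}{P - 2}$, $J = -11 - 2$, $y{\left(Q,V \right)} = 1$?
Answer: $- \frac{1983}{8} \approx -247.88$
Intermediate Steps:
$J = -13$ ($J = -11 - 2 = -13$)
$n{\left(P,s \right)} = \frac{1 + s}{-2 + P}$ ($n{\left(P,s \right)} = \frac{s + 1}{P - 2} = \frac{1 + s}{-2 + P}$)
$n{\left(-6,6 \right)} + J 19 = \frac{1 + 6}{-2 - 6} - 247 = \frac{1}{-8} \cdot 7 - 247 = \left(- \frac{1}{8}\right) 7 - 247 = - \frac{7}{8} - 247 = - \frac{1983}{8}$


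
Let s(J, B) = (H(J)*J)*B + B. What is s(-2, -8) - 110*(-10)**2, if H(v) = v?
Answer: -11040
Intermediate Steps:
s(J, B) = B + B*J**2 (s(J, B) = (J*J)*B + B = J**2*B + B = B*J**2 + B = B + B*J**2)
s(-2, -8) - 110*(-10)**2 = -8*(1 + (-2)**2) - 110*(-10)**2 = -8*(1 + 4) - 110*100 = -8*5 - 11000 = -40 - 11000 = -11040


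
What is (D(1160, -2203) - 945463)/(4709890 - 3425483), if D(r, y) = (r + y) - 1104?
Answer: -947610/1284407 ≈ -0.73778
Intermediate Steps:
D(r, y) = -1104 + r + y
(D(1160, -2203) - 945463)/(4709890 - 3425483) = ((-1104 + 1160 - 2203) - 945463)/(4709890 - 3425483) = (-2147 - 945463)/1284407 = -947610*1/1284407 = -947610/1284407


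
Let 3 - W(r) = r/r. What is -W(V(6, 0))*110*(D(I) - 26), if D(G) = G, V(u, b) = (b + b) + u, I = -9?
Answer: 7700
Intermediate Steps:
V(u, b) = u + 2*b (V(u, b) = 2*b + u = u + 2*b)
W(r) = 2 (W(r) = 3 - r/r = 3 - 1*1 = 3 - 1 = 2)
-W(V(6, 0))*110*(D(I) - 26) = -2*110*(-9 - 26) = -2*110*(-35) = -2*(-3850) = -1*(-7700) = 7700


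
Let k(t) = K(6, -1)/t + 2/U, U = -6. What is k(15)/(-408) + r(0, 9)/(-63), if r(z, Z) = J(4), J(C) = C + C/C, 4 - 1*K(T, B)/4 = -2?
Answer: -3533/42840 ≈ -0.082470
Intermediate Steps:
K(T, B) = 24 (K(T, B) = 16 - 4*(-2) = 16 + 8 = 24)
J(C) = 1 + C (J(C) = C + 1 = 1 + C)
r(z, Z) = 5 (r(z, Z) = 1 + 4 = 5)
k(t) = -1/3 + 24/t (k(t) = 24/t + 2/(-6) = 24/t + 2*(-1/6) = 24/t - 1/3 = -1/3 + 24/t)
k(15)/(-408) + r(0, 9)/(-63) = ((1/3)*(72 - 1*15)/15)/(-408) + 5/(-63) = ((1/3)*(1/15)*(72 - 15))*(-1/408) + 5*(-1/63) = ((1/3)*(1/15)*57)*(-1/408) - 5/63 = (19/15)*(-1/408) - 5/63 = -19/6120 - 5/63 = -3533/42840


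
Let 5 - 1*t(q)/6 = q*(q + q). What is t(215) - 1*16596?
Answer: -571266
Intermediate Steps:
t(q) = 30 - 12*q² (t(q) = 30 - 6*q*(q + q) = 30 - 6*q*2*q = 30 - 12*q²)
t(215) - 1*16596 = (30 - 12*215²) - 1*16596 = (30 - 12*46225) - 16596 = (30 - 554700) - 16596 = -554670 - 16596 = -571266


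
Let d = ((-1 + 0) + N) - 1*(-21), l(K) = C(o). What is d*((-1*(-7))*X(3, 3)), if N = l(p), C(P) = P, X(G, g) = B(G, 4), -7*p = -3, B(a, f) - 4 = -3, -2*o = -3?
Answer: 301/2 ≈ 150.50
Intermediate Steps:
o = 3/2 (o = -½*(-3) = 3/2 ≈ 1.5000)
B(a, f) = 1 (B(a, f) = 4 - 3 = 1)
p = 3/7 (p = -⅐*(-3) = 3/7 ≈ 0.42857)
X(G, g) = 1
l(K) = 3/2
N = 3/2 ≈ 1.5000
d = 43/2 (d = ((-1 + 0) + 3/2) - 1*(-21) = (-1 + 3/2) + 21 = ½ + 21 = 43/2 ≈ 21.500)
d*((-1*(-7))*X(3, 3)) = 43*(-1*(-7)*1)/2 = 43*(7*1)/2 = (43/2)*7 = 301/2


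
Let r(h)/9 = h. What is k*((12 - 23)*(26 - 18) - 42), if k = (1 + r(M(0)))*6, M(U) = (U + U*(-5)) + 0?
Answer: -780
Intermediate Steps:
M(U) = -4*U (M(U) = (U - 5*U) + 0 = -4*U + 0 = -4*U)
r(h) = 9*h
k = 6 (k = (1 + 9*(-4*0))*6 = (1 + 9*0)*6 = (1 + 0)*6 = 1*6 = 6)
k*((12 - 23)*(26 - 18) - 42) = 6*((12 - 23)*(26 - 18) - 42) = 6*(-11*8 - 42) = 6*(-88 - 42) = 6*(-130) = -780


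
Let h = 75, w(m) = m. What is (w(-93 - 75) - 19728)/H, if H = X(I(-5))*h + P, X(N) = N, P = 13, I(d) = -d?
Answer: -4974/97 ≈ -51.278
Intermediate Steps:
H = 388 (H = -1*(-5)*75 + 13 = 5*75 + 13 = 375 + 13 = 388)
(w(-93 - 75) - 19728)/H = ((-93 - 75) - 19728)/388 = (-168 - 19728)*(1/388) = -19896*1/388 = -4974/97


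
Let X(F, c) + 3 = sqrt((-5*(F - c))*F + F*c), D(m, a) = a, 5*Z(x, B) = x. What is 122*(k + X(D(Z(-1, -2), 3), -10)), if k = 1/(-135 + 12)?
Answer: -45140/123 + 1830*I ≈ -366.99 + 1830.0*I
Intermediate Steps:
Z(x, B) = x/5
k = -1/123 (k = 1/(-123) = -1/123 ≈ -0.0081301)
X(F, c) = -3 + sqrt(F*c + F*(-5*F + 5*c)) (X(F, c) = -3 + sqrt((-5*(F - c))*F + F*c) = -3 + sqrt((-5*F + 5*c)*F + F*c) = -3 + sqrt(F*(-5*F + 5*c) + F*c) = -3 + sqrt(F*c + F*(-5*F + 5*c)))
122*(k + X(D(Z(-1, -2), 3), -10)) = 122*(-1/123 + (-3 + sqrt(3*(-5*3 + 6*(-10))))) = 122*(-1/123 + (-3 + sqrt(3*(-15 - 60)))) = 122*(-1/123 + (-3 + sqrt(3*(-75)))) = 122*(-1/123 + (-3 + sqrt(-225))) = 122*(-1/123 + (-3 + 15*I)) = 122*(-370/123 + 15*I) = -45140/123 + 1830*I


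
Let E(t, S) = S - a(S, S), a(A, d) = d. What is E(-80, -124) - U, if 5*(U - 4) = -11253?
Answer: 11233/5 ≈ 2246.6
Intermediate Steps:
U = -11233/5 (U = 4 + (1/5)*(-11253) = 4 - 11253/5 = -11233/5 ≈ -2246.6)
E(t, S) = 0 (E(t, S) = S - S = 0)
E(-80, -124) - U = 0 - 1*(-11233/5) = 0 + 11233/5 = 11233/5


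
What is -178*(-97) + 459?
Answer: 17725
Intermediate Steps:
-178*(-97) + 459 = 17266 + 459 = 17725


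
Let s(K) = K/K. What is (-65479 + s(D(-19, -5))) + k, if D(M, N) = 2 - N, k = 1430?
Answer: -64048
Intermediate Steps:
s(K) = 1
(-65479 + s(D(-19, -5))) + k = (-65479 + 1) + 1430 = -65478 + 1430 = -64048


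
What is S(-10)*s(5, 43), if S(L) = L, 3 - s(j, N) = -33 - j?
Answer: -410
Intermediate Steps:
s(j, N) = 36 + j (s(j, N) = 3 - (-33 - j) = 3 + (33 + j) = 36 + j)
S(-10)*s(5, 43) = -10*(36 + 5) = -10*41 = -410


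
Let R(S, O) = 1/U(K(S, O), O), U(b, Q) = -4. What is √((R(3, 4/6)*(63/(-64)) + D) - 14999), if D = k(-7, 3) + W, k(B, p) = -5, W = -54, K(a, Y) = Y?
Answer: I*√3854785/16 ≈ 122.71*I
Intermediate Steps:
R(S, O) = -¼ (R(S, O) = 1/(-4) = -¼)
D = -59 (D = -5 - 54 = -59)
√((R(3, 4/6)*(63/(-64)) + D) - 14999) = √((-63/(4*(-64)) - 59) - 14999) = √((-63*(-1)/(4*64) - 59) - 14999) = √((-¼*(-63/64) - 59) - 14999) = √((63/256 - 59) - 14999) = √(-15041/256 - 14999) = √(-3854785/256) = I*√3854785/16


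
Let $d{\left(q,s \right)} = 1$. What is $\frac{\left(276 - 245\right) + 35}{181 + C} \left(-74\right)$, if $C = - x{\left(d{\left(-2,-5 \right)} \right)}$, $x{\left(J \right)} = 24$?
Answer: $- \frac{4884}{157} \approx -31.108$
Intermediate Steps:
$C = -24$ ($C = \left(-1\right) 24 = -24$)
$\frac{\left(276 - 245\right) + 35}{181 + C} \left(-74\right) = \frac{\left(276 - 245\right) + 35}{181 - 24} \left(-74\right) = \frac{\left(276 - 245\right) + 35}{157} \left(-74\right) = \left(31 + 35\right) \frac{1}{157} \left(-74\right) = 66 \cdot \frac{1}{157} \left(-74\right) = \frac{66}{157} \left(-74\right) = - \frac{4884}{157}$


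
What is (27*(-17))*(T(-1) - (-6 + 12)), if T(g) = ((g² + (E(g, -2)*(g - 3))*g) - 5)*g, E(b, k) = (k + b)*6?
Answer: -32130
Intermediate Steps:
E(b, k) = 6*b + 6*k (E(b, k) = (b + k)*6 = 6*b + 6*k)
T(g) = g*(-5 + g² + g*(-12 + 6*g)*(-3 + g)) (T(g) = ((g² + ((6*g + 6*(-2))*(g - 3))*g) - 5)*g = ((g² + ((6*g - 12)*(-3 + g))*g) - 5)*g = ((g² + ((-12 + 6*g)*(-3 + g))*g) - 5)*g = ((g² + g*(-12 + 6*g)*(-3 + g)) - 5)*g = (-5 + g² + g*(-12 + 6*g)*(-3 + g))*g = g*(-5 + g² + g*(-12 + 6*g)*(-3 + g)))
(27*(-17))*(T(-1) - (-6 + 12)) = (27*(-17))*(-(-5 - 29*(-1)² + 6*(-1)³ + 36*(-1)) - (-6 + 12)) = -459*(-(-5 - 29*1 + 6*(-1) - 36) - 1*6) = -459*(-(-5 - 29 - 6 - 36) - 6) = -459*(-1*(-76) - 6) = -459*(76 - 6) = -459*70 = -32130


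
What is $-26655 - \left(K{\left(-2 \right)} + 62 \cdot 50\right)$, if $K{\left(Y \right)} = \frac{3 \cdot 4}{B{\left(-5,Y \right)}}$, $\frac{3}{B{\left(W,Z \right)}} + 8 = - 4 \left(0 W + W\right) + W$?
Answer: $-29783$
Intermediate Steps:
$B{\left(W,Z \right)} = \frac{3}{-8 - 3 W}$ ($B{\left(W,Z \right)} = \frac{3}{-8 + \left(- 4 \left(0 W + W\right) + W\right)} = \frac{3}{-8 + \left(- 4 \left(0 + W\right) + W\right)} = \frac{3}{-8 + \left(- 4 W + W\right)} = \frac{3}{-8 - 3 W}$)
$K{\left(Y \right)} = 28$ ($K{\left(Y \right)} = \frac{3 \cdot 4}{\left(-3\right) \frac{1}{8 + 3 \left(-5\right)}} = \frac{12}{\left(-3\right) \frac{1}{8 - 15}} = \frac{12}{\left(-3\right) \frac{1}{-7}} = \frac{12}{\left(-3\right) \left(- \frac{1}{7}\right)} = \frac{12}{\frac{3}{7}} = 12 \cdot \frac{7}{3} = 28$)
$-26655 - \left(K{\left(-2 \right)} + 62 \cdot 50\right) = -26655 - \left(28 + 62 \cdot 50\right) = -26655 - \left(28 + 3100\right) = -26655 - 3128 = -29783$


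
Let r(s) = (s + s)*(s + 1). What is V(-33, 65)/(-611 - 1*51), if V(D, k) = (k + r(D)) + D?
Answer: -1072/331 ≈ -3.2387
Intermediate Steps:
r(s) = 2*s*(1 + s) (r(s) = (2*s)*(1 + s) = 2*s*(1 + s))
V(D, k) = D + k + 2*D*(1 + D) (V(D, k) = (k + 2*D*(1 + D)) + D = D + k + 2*D*(1 + D))
V(-33, 65)/(-611 - 1*51) = (-33 + 65 + 2*(-33)*(1 - 33))/(-611 - 1*51) = (-33 + 65 + 2*(-33)*(-32))/(-611 - 51) = (-33 + 65 + 2112)/(-662) = 2144*(-1/662) = -1072/331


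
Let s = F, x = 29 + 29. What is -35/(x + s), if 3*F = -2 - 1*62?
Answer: -21/22 ≈ -0.95455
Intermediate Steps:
F = -64/3 (F = (-2 - 1*62)/3 = (-2 - 62)/3 = (1/3)*(-64) = -64/3 ≈ -21.333)
x = 58
s = -64/3 ≈ -21.333
-35/(x + s) = -35/(58 - 64/3) = -35/110/3 = -35*3/110 = -21/22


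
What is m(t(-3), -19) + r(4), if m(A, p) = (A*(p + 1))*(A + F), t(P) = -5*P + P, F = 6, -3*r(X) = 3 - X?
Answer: -11663/3 ≈ -3887.7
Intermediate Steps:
r(X) = -1 + X/3 (r(X) = -(3 - X)/3 = -1 + X/3)
t(P) = -4*P
m(A, p) = A*(1 + p)*(6 + A) (m(A, p) = (A*(p + 1))*(A + 6) = (A*(1 + p))*(6 + A) = A*(1 + p)*(6 + A))
m(t(-3), -19) + r(4) = (-4*(-3))*(6 - 4*(-3) + 6*(-19) - 4*(-3)*(-19)) + (-1 + (1/3)*4) = 12*(6 + 12 - 114 + 12*(-19)) + (-1 + 4/3) = 12*(6 + 12 - 114 - 228) + 1/3 = 12*(-324) + 1/3 = -3888 + 1/3 = -11663/3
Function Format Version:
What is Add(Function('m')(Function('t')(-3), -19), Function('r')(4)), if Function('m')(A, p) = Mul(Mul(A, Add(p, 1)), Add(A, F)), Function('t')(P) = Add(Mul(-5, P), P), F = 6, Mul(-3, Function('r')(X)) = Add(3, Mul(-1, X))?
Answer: Rational(-11663, 3) ≈ -3887.7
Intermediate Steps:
Function('r')(X) = Add(-1, Mul(Rational(1, 3), X)) (Function('r')(X) = Mul(Rational(-1, 3), Add(3, Mul(-1, X))) = Add(-1, Mul(Rational(1, 3), X)))
Function('t')(P) = Mul(-4, P)
Function('m')(A, p) = Mul(A, Add(1, p), Add(6, A)) (Function('m')(A, p) = Mul(Mul(A, Add(p, 1)), Add(A, 6)) = Mul(Mul(A, Add(1, p)), Add(6, A)) = Mul(A, Add(1, p), Add(6, A)))
Add(Function('m')(Function('t')(-3), -19), Function('r')(4)) = Add(Mul(Mul(-4, -3), Add(6, Mul(-4, -3), Mul(6, -19), Mul(Mul(-4, -3), -19))), Add(-1, Mul(Rational(1, 3), 4))) = Add(Mul(12, Add(6, 12, -114, Mul(12, -19))), Add(-1, Rational(4, 3))) = Add(Mul(12, Add(6, 12, -114, -228)), Rational(1, 3)) = Add(Mul(12, -324), Rational(1, 3)) = Add(-3888, Rational(1, 3)) = Rational(-11663, 3)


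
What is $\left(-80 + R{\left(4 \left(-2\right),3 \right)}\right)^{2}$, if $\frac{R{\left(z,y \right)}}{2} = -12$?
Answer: $10816$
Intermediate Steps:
$R{\left(z,y \right)} = -24$ ($R{\left(z,y \right)} = 2 \left(-12\right) = -24$)
$\left(-80 + R{\left(4 \left(-2\right),3 \right)}\right)^{2} = \left(-80 - 24\right)^{2} = \left(-104\right)^{2} = 10816$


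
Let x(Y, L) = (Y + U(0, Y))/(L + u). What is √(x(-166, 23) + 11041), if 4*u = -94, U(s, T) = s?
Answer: √11373 ≈ 106.64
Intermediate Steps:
u = -47/2 (u = (¼)*(-94) = -47/2 ≈ -23.500)
x(Y, L) = Y/(-47/2 + L) (x(Y, L) = (Y + 0)/(L - 47/2) = Y/(-47/2 + L))
√(x(-166, 23) + 11041) = √(2*(-166)/(-47 + 2*23) + 11041) = √(2*(-166)/(-47 + 46) + 11041) = √(2*(-166)/(-1) + 11041) = √(2*(-166)*(-1) + 11041) = √(332 + 11041) = √11373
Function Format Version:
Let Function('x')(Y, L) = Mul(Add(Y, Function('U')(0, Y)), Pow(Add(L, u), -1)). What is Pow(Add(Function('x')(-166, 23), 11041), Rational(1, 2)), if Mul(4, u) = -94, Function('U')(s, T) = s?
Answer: Pow(11373, Rational(1, 2)) ≈ 106.64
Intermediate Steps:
u = Rational(-47, 2) (u = Mul(Rational(1, 4), -94) = Rational(-47, 2) ≈ -23.500)
Function('x')(Y, L) = Mul(Y, Pow(Add(Rational(-47, 2), L), -1)) (Function('x')(Y, L) = Mul(Add(Y, 0), Pow(Add(L, Rational(-47, 2)), -1)) = Mul(Y, Pow(Add(Rational(-47, 2), L), -1)))
Pow(Add(Function('x')(-166, 23), 11041), Rational(1, 2)) = Pow(Add(Mul(2, -166, Pow(Add(-47, Mul(2, 23)), -1)), 11041), Rational(1, 2)) = Pow(Add(Mul(2, -166, Pow(Add(-47, 46), -1)), 11041), Rational(1, 2)) = Pow(Add(Mul(2, -166, Pow(-1, -1)), 11041), Rational(1, 2)) = Pow(Add(Mul(2, -166, -1), 11041), Rational(1, 2)) = Pow(Add(332, 11041), Rational(1, 2)) = Pow(11373, Rational(1, 2))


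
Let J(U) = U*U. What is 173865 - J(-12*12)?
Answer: 153129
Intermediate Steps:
J(U) = U**2
173865 - J(-12*12) = 173865 - (-12*12)**2 = 173865 - 1*(-144)**2 = 173865 - 1*20736 = 173865 - 20736 = 153129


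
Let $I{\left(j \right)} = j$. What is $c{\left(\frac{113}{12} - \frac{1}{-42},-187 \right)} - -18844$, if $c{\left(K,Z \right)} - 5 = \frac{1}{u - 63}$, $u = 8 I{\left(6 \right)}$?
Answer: $\frac{282734}{15} \approx 18849.0$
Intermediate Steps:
$u = 48$ ($u = 8 \cdot 6 = 48$)
$c{\left(K,Z \right)} = \frac{74}{15}$ ($c{\left(K,Z \right)} = 5 + \frac{1}{48 - 63} = 5 + \frac{1}{-15} = 5 - \frac{1}{15} = \frac{74}{15}$)
$c{\left(\frac{113}{12} - \frac{1}{-42},-187 \right)} - -18844 = \frac{74}{15} - -18844 = \frac{74}{15} + 18844 = \frac{282734}{15}$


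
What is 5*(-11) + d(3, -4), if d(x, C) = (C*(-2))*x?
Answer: -31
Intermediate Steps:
d(x, C) = -2*C*x (d(x, C) = (-2*C)*x = -2*C*x)
5*(-11) + d(3, -4) = 5*(-11) - 2*(-4)*3 = -55 + 24 = -31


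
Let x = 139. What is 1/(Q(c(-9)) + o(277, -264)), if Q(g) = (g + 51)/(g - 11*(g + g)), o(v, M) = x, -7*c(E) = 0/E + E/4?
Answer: 63/8278 ≈ 0.0076105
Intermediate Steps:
c(E) = -E/28 (c(E) = -(0/E + E/4)/7 = -(0 + E*(¼))/7 = -(0 + E/4)/7 = -E/28)
o(v, M) = 139
Q(g) = -(51 + g)/(21*g) (Q(g) = (51 + g)/(g - 22*g) = (51 + g)/((-21*g)) = (51 + g)*(-1/(21*g)) = -(51 + g)/(21*g))
1/(Q(c(-9)) + o(277, -264)) = 1/((-51 - (-1)*(-9)/28)/(21*((-1/28*(-9)))) + 139) = 1/((-51 - 1*9/28)/(21*(9/28)) + 139) = 1/((1/21)*(28/9)*(-51 - 9/28) + 139) = 1/((1/21)*(28/9)*(-1437/28) + 139) = 1/(-479/63 + 139) = 1/(8278/63) = 63/8278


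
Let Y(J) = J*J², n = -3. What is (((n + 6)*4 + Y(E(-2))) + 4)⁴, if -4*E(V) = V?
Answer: 276922881/4096 ≈ 67608.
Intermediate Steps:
E(V) = -V/4
Y(J) = J³
(((n + 6)*4 + Y(E(-2))) + 4)⁴ = (((-3 + 6)*4 + (-¼*(-2))³) + 4)⁴ = ((3*4 + (½)³) + 4)⁴ = ((12 + ⅛) + 4)⁴ = (97/8 + 4)⁴ = (129/8)⁴ = 276922881/4096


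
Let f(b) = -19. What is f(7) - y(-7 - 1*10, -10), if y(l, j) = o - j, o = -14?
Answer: -15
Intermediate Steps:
y(l, j) = -14 - j
f(7) - y(-7 - 1*10, -10) = -19 - (-14 - 1*(-10)) = -19 - (-14 + 10) = -19 - 1*(-4) = -19 + 4 = -15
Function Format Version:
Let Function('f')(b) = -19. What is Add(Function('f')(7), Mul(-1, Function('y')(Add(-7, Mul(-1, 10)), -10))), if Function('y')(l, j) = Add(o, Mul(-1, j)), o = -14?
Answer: -15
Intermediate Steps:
Function('y')(l, j) = Add(-14, Mul(-1, j))
Add(Function('f')(7), Mul(-1, Function('y')(Add(-7, Mul(-1, 10)), -10))) = Add(-19, Mul(-1, Add(-14, Mul(-1, -10)))) = Add(-19, Mul(-1, Add(-14, 10))) = Add(-19, Mul(-1, -4)) = Add(-19, 4) = -15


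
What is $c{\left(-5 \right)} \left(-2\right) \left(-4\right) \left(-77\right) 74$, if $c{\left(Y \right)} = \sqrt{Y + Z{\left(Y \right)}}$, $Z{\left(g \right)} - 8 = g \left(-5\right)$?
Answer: $- 91168 \sqrt{7} \approx -2.4121 \cdot 10^{5}$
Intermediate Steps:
$Z{\left(g \right)} = 8 - 5 g$ ($Z{\left(g \right)} = 8 + g \left(-5\right) = 8 - 5 g$)
$c{\left(Y \right)} = \sqrt{8 - 4 Y}$ ($c{\left(Y \right)} = \sqrt{Y - \left(-8 + 5 Y\right)} = \sqrt{8 - 4 Y}$)
$c{\left(-5 \right)} \left(-2\right) \left(-4\right) \left(-77\right) 74 = 2 \sqrt{2 - -5} \left(-2\right) \left(-4\right) \left(-77\right) 74 = 2 \sqrt{2 + 5} \left(-2\right) \left(-4\right) \left(-77\right) 74 = 2 \sqrt{7} \left(-2\right) \left(-4\right) \left(-77\right) 74 = - 4 \sqrt{7} \left(-4\right) \left(-77\right) 74 = 16 \sqrt{7} \left(-77\right) 74 = - 1232 \sqrt{7} \cdot 74 = - 91168 \sqrt{7}$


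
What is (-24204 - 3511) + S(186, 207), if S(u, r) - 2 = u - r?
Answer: -27734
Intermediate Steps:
S(u, r) = 2 + u - r (S(u, r) = 2 + (u - r) = 2 + u - r)
(-24204 - 3511) + S(186, 207) = (-24204 - 3511) + (2 + 186 - 1*207) = -27715 + (2 + 186 - 207) = -27715 - 19 = -27734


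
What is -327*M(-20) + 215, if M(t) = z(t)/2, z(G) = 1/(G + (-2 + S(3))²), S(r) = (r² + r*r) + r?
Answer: 146303/682 ≈ 214.52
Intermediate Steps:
S(r) = r + 2*r² (S(r) = (r² + r²) + r = 2*r² + r = r + 2*r²)
z(G) = 1/(361 + G) (z(G) = 1/(G + (-2 + 3*(1 + 2*3))²) = 1/(G + (-2 + 3*(1 + 6))²) = 1/(G + (-2 + 3*7)²) = 1/(G + (-2 + 21)²) = 1/(G + 19²) = 1/(G + 361) = 1/(361 + G))
M(t) = 1/(2*(361 + t)) (M(t) = 1/((361 + t)*2) = (½)/(361 + t) = 1/(2*(361 + t)))
-327*M(-20) + 215 = -327/(2*(361 - 20)) + 215 = -327/(2*341) + 215 = -327*1/682 + 215 = -327/682 + 215 = 146303/682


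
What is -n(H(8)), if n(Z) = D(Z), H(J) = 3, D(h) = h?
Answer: -3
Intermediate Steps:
n(Z) = Z
-n(H(8)) = -1*3 = -3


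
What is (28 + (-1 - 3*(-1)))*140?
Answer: 4200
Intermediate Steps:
(28 + (-1 - 3*(-1)))*140 = (28 + (-1 + 3))*140 = (28 + 2)*140 = 30*140 = 4200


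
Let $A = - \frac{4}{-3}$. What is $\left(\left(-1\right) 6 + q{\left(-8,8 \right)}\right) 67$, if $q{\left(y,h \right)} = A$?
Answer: $- \frac{938}{3} \approx -312.67$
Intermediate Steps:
$A = \frac{4}{3}$ ($A = \left(-4\right) \left(- \frac{1}{3}\right) = \frac{4}{3} \approx 1.3333$)
$q{\left(y,h \right)} = \frac{4}{3}$
$\left(\left(-1\right) 6 + q{\left(-8,8 \right)}\right) 67 = \left(\left(-1\right) 6 + \frac{4}{3}\right) 67 = \left(-6 + \frac{4}{3}\right) 67 = \left(- \frac{14}{3}\right) 67 = - \frac{938}{3}$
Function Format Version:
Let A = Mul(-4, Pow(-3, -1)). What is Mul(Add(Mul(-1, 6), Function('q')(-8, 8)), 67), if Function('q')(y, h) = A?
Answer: Rational(-938, 3) ≈ -312.67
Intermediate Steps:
A = Rational(4, 3) (A = Mul(-4, Rational(-1, 3)) = Rational(4, 3) ≈ 1.3333)
Function('q')(y, h) = Rational(4, 3)
Mul(Add(Mul(-1, 6), Function('q')(-8, 8)), 67) = Mul(Add(Mul(-1, 6), Rational(4, 3)), 67) = Mul(Add(-6, Rational(4, 3)), 67) = Mul(Rational(-14, 3), 67) = Rational(-938, 3)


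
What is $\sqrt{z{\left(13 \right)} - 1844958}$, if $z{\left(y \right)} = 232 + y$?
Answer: $i \sqrt{1844713} \approx 1358.2 i$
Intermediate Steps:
$\sqrt{z{\left(13 \right)} - 1844958} = \sqrt{\left(232 + 13\right) - 1844958} = \sqrt{245 - 1844958} = \sqrt{-1844713} = i \sqrt{1844713}$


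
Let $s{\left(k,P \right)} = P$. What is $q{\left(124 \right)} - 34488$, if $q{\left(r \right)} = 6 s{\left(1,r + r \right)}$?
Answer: $-33000$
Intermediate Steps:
$q{\left(r \right)} = 12 r$ ($q{\left(r \right)} = 6 \left(r + r\right) = 6 \cdot 2 r = 12 r$)
$q{\left(124 \right)} - 34488 = 12 \cdot 124 - 34488 = 1488 - 34488 = -33000$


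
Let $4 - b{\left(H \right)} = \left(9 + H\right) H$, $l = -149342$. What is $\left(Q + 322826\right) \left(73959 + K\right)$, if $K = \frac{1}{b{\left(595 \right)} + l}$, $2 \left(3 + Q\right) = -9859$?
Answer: $\frac{23921024650314507}{1017436} \approx 2.3511 \cdot 10^{10}$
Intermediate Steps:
$Q = - \frac{9865}{2}$ ($Q = -3 + \frac{1}{2} \left(-9859\right) = -3 - \frac{9859}{2} = - \frac{9865}{2} \approx -4932.5$)
$b{\left(H \right)} = 4 - H \left(9 + H\right)$ ($b{\left(H \right)} = 4 - \left(9 + H\right) H = 4 - H \left(9 + H\right)$)
$K = - \frac{1}{508718}$ ($K = \frac{1}{\left(4 - 595^{2} - 5355\right) - 149342} = \frac{1}{\left(4 - 354025 - 5355\right) - 149342} = \frac{1}{-359376 - 149342} = \frac{1}{-508718} = - \frac{1}{508718} \approx -1.9657 \cdot 10^{-6}$)
$\left(Q + 322826\right) \left(73959 + K\right) = \left(- \frac{9865}{2} + 322826\right) \left(73959 - \frac{1}{508718}\right) = \frac{635787}{2} \cdot \frac{37624274561}{508718} = \frac{23921024650314507}{1017436}$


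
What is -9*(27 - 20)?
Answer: -63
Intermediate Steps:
-9*(27 - 20) = -9*7 = -63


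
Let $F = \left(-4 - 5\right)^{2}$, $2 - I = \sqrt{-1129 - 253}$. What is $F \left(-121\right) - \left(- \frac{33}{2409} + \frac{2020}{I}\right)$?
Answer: $- \frac{495969556}{50589} - \frac{1010 i \sqrt{1382}}{693} \approx -9803.9 - 54.18 i$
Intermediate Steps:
$I = 2 - i \sqrt{1382}$ ($I = 2 - \sqrt{-1129 - 253} = 2 - \sqrt{-1382} = 2 - i \sqrt{1382} \approx 2.0 - 37.175 i$)
$F = 81$ ($F = \left(-9\right)^{2} = 81$)
$F \left(-121\right) - \left(- \frac{33}{2409} + \frac{2020}{I}\right) = 81 \left(-121\right) - \left(- \frac{33}{2409} + \frac{2020}{2 - i \sqrt{1382}}\right) = -9801 - \left(\left(-33\right) \frac{1}{2409} + \frac{2020}{2 - i \sqrt{1382}}\right) = -9801 - \left(- \frac{1}{73} + \frac{2020}{2 - i \sqrt{1382}}\right) = -9801 + \left(\frac{1}{73} - \frac{2020}{2 - i \sqrt{1382}}\right) = - \frac{715472}{73} - \frac{2020}{2 - i \sqrt{1382}}$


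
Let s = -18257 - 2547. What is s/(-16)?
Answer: 5201/4 ≈ 1300.3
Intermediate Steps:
s = -20804
s/(-16) = -20804/(-16) = -20804*(-1/16) = 5201/4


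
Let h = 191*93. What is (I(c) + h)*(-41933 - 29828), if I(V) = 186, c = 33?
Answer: -1288038189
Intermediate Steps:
h = 17763
(I(c) + h)*(-41933 - 29828) = (186 + 17763)*(-41933 - 29828) = 17949*(-71761) = -1288038189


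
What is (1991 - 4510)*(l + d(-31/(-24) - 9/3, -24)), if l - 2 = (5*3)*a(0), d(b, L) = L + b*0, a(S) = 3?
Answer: -57937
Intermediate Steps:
d(b, L) = L (d(b, L) = L + 0 = L)
l = 47 (l = 2 + (5*3)*3 = 2 + 15*3 = 2 + 45 = 47)
(1991 - 4510)*(l + d(-31/(-24) - 9/3, -24)) = (1991 - 4510)*(47 - 24) = -2519*23 = -57937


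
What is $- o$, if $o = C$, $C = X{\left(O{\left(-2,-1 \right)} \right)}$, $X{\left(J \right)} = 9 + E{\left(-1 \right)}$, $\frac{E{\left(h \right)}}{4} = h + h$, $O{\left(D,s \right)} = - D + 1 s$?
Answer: $-1$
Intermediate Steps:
$O{\left(D,s \right)} = s - D$ ($O{\left(D,s \right)} = - D + s = s - D$)
$E{\left(h \right)} = 8 h$ ($E{\left(h \right)} = 4 \left(h + h\right) = 4 \cdot 2 h = 8 h$)
$X{\left(J \right)} = 1$ ($X{\left(J \right)} = 9 + 8 \left(-1\right) = 9 - 8 = 1$)
$C = 1$
$o = 1$
$- o = \left(-1\right) 1 = -1$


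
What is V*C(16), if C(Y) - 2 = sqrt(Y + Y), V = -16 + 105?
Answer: 178 + 356*sqrt(2) ≈ 681.46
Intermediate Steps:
V = 89
C(Y) = 2 + sqrt(2)*sqrt(Y) (C(Y) = 2 + sqrt(Y + Y) = 2 + sqrt(2*Y) = 2 + sqrt(2)*sqrt(Y))
V*C(16) = 89*(2 + sqrt(2)*sqrt(16)) = 89*(2 + sqrt(2)*4) = 89*(2 + 4*sqrt(2)) = 178 + 356*sqrt(2)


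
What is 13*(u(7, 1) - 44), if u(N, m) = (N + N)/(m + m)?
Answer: -481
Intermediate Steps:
u(N, m) = N/m (u(N, m) = (2*N)/((2*m)) = (2*N)*(1/(2*m)) = N/m)
13*(u(7, 1) - 44) = 13*(7/1 - 44) = 13*(7*1 - 44) = 13*(7 - 44) = 13*(-37) = -481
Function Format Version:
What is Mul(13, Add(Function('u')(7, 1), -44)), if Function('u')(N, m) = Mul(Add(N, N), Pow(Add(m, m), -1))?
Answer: -481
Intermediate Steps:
Function('u')(N, m) = Mul(N, Pow(m, -1)) (Function('u')(N, m) = Mul(Mul(2, N), Pow(Mul(2, m), -1)) = Mul(Mul(2, N), Mul(Rational(1, 2), Pow(m, -1))) = Mul(N, Pow(m, -1)))
Mul(13, Add(Function('u')(7, 1), -44)) = Mul(13, Add(Mul(7, Pow(1, -1)), -44)) = Mul(13, Add(Mul(7, 1), -44)) = Mul(13, Add(7, -44)) = Mul(13, -37) = -481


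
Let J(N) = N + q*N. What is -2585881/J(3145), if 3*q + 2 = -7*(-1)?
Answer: -7757643/25160 ≈ -308.33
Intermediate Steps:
q = 5/3 (q = -2/3 + (-7*(-1))/3 = -2/3 + (1/3)*7 = -2/3 + 7/3 = 5/3 ≈ 1.6667)
J(N) = 8*N/3 (J(N) = N + 5*N/3 = 8*N/3)
-2585881/J(3145) = -2585881/((8/3)*3145) = -2585881/25160/3 = -2585881*3/25160 = -7757643/25160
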